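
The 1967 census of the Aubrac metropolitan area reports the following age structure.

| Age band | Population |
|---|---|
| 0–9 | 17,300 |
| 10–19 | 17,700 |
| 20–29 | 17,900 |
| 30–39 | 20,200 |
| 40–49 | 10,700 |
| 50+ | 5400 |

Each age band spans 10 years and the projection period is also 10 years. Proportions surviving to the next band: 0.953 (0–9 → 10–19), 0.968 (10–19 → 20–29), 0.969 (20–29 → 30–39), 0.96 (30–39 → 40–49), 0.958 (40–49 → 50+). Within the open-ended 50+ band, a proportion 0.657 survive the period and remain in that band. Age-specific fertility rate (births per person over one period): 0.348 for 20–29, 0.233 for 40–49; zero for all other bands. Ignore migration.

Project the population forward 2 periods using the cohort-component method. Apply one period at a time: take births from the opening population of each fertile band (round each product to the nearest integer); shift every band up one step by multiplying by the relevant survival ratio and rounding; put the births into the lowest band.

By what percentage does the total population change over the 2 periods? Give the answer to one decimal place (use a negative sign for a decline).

7.2

Let group 1 be 0–9 through group 6 = 50+.
Period 1.
Births: 17900 × 0.348 = 6229  |  10700 × 0.233 = 2493 → total 8722
Group 2: 17300 × 0.953 = 16487
Group 3: 17700 × 0.968 = 17134
Group 4: 17900 × 0.969 = 17345
Group 5: 20200 × 0.96 = 19392
Group 6: 10700 × 0.958 + 5400 × 0.657 = 10251 + 3548 = 13799
Population now: 0–9=8722, 10–19=16487, 20–29=17134, 30–39=17345, 40–49=19392, 50+=13799
Period 2.
Births: 17134 × 0.348 = 5963  |  19392 × 0.233 = 4518 → total 10481
Group 2: 8722 × 0.953 = 8312
Group 3: 16487 × 0.968 = 15959
Group 4: 17134 × 0.969 = 16603
Group 5: 17345 × 0.96 = 16651
Group 6: 19392 × 0.958 + 13799 × 0.657 = 18578 + 9066 = 27644
Population now: 0–9=10481, 10–19=8312, 20–29=15959, 30–39=16603, 40–49=16651, 50+=27644
Total: 89200 → 95650; change = 6450; percentage change = 7.2%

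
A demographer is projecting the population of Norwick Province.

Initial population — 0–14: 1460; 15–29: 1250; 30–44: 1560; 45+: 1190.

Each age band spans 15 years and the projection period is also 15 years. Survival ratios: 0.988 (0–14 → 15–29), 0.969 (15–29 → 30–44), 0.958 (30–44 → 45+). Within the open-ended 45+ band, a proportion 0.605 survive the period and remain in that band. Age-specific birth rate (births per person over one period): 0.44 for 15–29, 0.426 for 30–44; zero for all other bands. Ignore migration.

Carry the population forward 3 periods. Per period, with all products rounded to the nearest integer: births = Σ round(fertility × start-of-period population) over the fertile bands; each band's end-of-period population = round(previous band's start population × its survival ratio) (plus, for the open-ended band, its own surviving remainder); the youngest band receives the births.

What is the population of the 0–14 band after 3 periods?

Let group 1 be 0–14 through group 4 = 45+.
[period 1]
Births: 1250 * 0.44 = 550  |  1560 * 0.426 = 665 — total 1215
Group 2: 1460 * 0.988 = 1442
Group 3: 1250 * 0.969 = 1211
Group 4: 1560 * 0.958 + 1190 * 0.605 = 1494 + 720 = 2214
End of period: [1215, 1442, 1211, 2214]
[period 2]
Births: 1442 * 0.44 = 634  |  1211 * 0.426 = 516 — total 1150
Group 2: 1215 * 0.988 = 1200
Group 3: 1442 * 0.969 = 1397
Group 4: 1211 * 0.958 + 2214 * 0.605 = 1160 + 1339 = 2499
End of period: [1150, 1200, 1397, 2499]
[period 3]
Births: 1200 * 0.44 = 528  |  1397 * 0.426 = 595 — total 1123
Group 2: 1150 * 0.988 = 1136
Group 3: 1200 * 0.969 = 1163
Group 4: 1397 * 0.958 + 2499 * 0.605 = 1338 + 1512 = 2850
End of period: [1123, 1136, 1163, 2850]

1123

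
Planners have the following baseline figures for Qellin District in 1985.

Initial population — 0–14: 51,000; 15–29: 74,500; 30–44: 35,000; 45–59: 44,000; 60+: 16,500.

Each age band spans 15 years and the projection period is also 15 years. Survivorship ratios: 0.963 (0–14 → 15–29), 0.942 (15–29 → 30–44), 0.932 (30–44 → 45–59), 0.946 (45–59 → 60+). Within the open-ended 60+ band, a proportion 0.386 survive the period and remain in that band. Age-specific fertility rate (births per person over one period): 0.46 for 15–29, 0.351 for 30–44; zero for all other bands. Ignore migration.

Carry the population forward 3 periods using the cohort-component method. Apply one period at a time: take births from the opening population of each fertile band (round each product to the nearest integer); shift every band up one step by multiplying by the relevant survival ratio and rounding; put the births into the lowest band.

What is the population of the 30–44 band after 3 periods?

Call the groups 1 to 5, youngest first.
[period 1]
Births: 74500 × 0.46 = 34270  |  35000 × 0.351 = 12285 → total 46555
Group 2: 51000 × 0.963 = 49113
Group 3: 74500 × 0.942 = 70179
Group 4: 35000 × 0.932 = 32620
Group 5: 44000 × 0.946 + 16500 × 0.386 = 41624 + 6369 = 47993
→ [46555, 49113, 70179, 32620, 47993]
[period 2]
Births: 49113 × 0.46 = 22592  |  70179 × 0.351 = 24633 → total 47225
Group 2: 46555 × 0.963 = 44832
Group 3: 49113 × 0.942 = 46264
Group 4: 70179 × 0.932 = 65407
Group 5: 32620 × 0.946 + 47993 × 0.386 = 30859 + 18525 = 49384
→ [47225, 44832, 46264, 65407, 49384]
[period 3]
Births: 44832 × 0.46 = 20623  |  46264 × 0.351 = 16239 → total 36862
Group 2: 47225 × 0.963 = 45478
Group 3: 44832 × 0.942 = 42232
Group 4: 46264 × 0.932 = 43118
Group 5: 65407 × 0.946 + 49384 × 0.386 = 61875 + 19062 = 80937
→ [36862, 45478, 42232, 43118, 80937]

42232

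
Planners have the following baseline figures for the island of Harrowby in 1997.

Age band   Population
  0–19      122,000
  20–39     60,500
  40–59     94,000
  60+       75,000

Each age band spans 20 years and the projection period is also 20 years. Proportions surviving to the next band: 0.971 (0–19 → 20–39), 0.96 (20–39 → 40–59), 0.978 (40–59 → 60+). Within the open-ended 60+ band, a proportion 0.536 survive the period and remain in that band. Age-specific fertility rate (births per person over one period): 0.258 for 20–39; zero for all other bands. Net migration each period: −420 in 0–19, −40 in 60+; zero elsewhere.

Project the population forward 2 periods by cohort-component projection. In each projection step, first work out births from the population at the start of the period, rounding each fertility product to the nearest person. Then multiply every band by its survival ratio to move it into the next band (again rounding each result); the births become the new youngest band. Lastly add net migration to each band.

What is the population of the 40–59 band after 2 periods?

113724

(Bands numbered youngest = 1 to oldest = 4.)
— Period 1 —
Births: 60500 * 0.258 = 15609
Band 2: 122000 * 0.971 = 118462
Band 3: 60500 * 0.96 = 58080
Band 4: 94000 * 0.978 + 75000 * 0.536 = 91932 + 40200 = 132132
Net migration: Band 1 − 420 → 15189; Band 4 − 40 → 132092
→ [15189, 118462, 58080, 132092]
— Period 2 —
Births: 118462 * 0.258 = 30563
Band 2: 15189 * 0.971 = 14749
Band 3: 118462 * 0.96 = 113724
Band 4: 58080 * 0.978 + 132092 * 0.536 = 56802 + 70801 = 127603
Net migration: Band 1 − 420 → 30143; Band 4 − 40 → 127563
→ [30143, 14749, 113724, 127563]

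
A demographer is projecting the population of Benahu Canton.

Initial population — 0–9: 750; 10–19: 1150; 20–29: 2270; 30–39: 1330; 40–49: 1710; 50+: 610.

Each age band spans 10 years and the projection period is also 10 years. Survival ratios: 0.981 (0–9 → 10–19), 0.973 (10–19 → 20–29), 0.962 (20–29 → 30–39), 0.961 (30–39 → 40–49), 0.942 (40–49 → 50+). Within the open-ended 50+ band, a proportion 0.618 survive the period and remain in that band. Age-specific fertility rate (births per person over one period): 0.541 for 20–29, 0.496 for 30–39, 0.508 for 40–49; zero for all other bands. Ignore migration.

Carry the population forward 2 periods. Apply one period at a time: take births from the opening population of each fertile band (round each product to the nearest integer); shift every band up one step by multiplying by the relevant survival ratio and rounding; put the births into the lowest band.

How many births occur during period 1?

[period 1]
Births: 2270 × 0.541 = 1228 ; 1330 × 0.496 = 660 ; 1710 × 0.508 = 869 → total 2757
10–19: 750 × 0.981 = 736
20–29: 1150 × 0.973 = 1119
30–39: 2270 × 0.962 = 2184
40–49: 1330 × 0.961 = 1278
50+: 1710 × 0.942 + 610 × 0.618 = 1611 + 377 = 1988
→ [2757, 736, 1119, 2184, 1278, 1988]

2757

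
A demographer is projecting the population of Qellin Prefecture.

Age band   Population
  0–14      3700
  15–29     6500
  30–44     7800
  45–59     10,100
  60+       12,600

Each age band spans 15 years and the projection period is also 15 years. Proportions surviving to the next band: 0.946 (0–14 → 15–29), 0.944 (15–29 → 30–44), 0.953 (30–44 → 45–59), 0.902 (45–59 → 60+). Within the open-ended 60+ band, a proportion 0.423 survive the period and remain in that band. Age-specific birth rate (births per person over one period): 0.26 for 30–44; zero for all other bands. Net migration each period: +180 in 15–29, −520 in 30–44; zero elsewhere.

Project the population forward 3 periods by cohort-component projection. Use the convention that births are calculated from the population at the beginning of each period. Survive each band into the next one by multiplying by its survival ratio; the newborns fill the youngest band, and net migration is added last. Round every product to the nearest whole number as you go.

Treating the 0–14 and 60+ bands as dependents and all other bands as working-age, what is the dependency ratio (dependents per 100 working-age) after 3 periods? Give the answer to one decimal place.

After projecting period 1:
Births: 7800 × 0.26 = 2028
15–29: 3700 × 0.946 = 3500
30–44: 6500 × 0.944 = 6136
45–59: 7800 × 0.953 = 7433
60+: 10100 × 0.902 + 12600 × 0.423 = 9110 + 5330 = 14440
Net migration: 15–29 + 180 → 3680; 30–44 − 520 → 5616
→ [2028, 3680, 5616, 7433, 14440]
After projecting period 2:
Births: 5616 × 0.26 = 1460
15–29: 2028 × 0.946 = 1918
30–44: 3680 × 0.944 = 3474
45–59: 5616 × 0.953 = 5352
60+: 7433 × 0.902 + 14440 × 0.423 = 6705 + 6108 = 12813
Net migration: 15–29 + 180 → 2098; 30–44 − 520 → 2954
→ [1460, 2098, 2954, 5352, 12813]
After projecting period 3:
Births: 2954 × 0.26 = 768
15–29: 1460 × 0.946 = 1381
30–44: 2098 × 0.944 = 1981
45–59: 2954 × 0.953 = 2815
60+: 5352 × 0.902 + 12813 × 0.423 = 4828 + 5420 = 10248
Net migration: 15–29 + 180 → 1561; 30–44 − 520 → 1461
→ [768, 1561, 1461, 2815, 10248]
Dependents (band 0–14 + band 60+) = 768 + 10248 = 11016; working-age = 5837; ratio = 11016/5837 × 100 = 188.7

188.7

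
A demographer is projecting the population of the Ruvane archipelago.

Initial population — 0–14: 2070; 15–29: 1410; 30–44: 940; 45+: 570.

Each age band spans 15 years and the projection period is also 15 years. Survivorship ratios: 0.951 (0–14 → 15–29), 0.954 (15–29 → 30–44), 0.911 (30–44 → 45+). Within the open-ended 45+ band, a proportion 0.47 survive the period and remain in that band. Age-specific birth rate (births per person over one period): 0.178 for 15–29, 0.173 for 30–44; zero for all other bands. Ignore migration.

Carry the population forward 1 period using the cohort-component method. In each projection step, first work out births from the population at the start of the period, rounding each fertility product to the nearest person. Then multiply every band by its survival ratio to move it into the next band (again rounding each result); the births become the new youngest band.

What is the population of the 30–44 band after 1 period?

Period 1.
Births: 1410 × 0.178 = 251  |  940 × 0.173 = 163 → 414
15–29: 2070 × 0.951 = 1969
30–44: 1410 × 0.954 = 1345
45+: 940 × 0.911 + 570 × 0.47 = 856 + 268 = 1124
Population now: 0–14=414, 15–29=1969, 30–44=1345, 45+=1124

1345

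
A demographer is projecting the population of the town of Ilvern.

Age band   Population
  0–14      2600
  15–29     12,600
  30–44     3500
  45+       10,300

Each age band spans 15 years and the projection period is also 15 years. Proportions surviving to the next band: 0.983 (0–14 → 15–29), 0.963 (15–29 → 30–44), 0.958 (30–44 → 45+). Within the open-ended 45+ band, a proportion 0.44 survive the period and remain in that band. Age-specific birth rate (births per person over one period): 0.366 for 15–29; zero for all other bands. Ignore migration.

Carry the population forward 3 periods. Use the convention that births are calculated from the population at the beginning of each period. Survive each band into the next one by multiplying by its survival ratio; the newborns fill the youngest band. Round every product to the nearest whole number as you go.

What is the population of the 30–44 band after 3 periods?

(Bands numbered youngest = 1 to oldest = 4.)
Period 1.
Births: 12600 × 0.366 = 4612
Band 2: 2600 × 0.983 = 2556
Band 3: 12600 × 0.963 = 12134
Band 4: 3500 × 0.958 + 10300 × 0.44 = 3353 + 4532 = 7885
Giving 4612 / 2556 / 12134 / 7885.
Period 2.
Births: 2556 × 0.366 = 935
Band 2: 4612 × 0.983 = 4534
Band 3: 2556 × 0.963 = 2461
Band 4: 12134 × 0.958 + 7885 × 0.44 = 11624 + 3469 = 15093
Giving 935 / 4534 / 2461 / 15093.
Period 3.
Births: 4534 × 0.366 = 1659
Band 2: 935 × 0.983 = 919
Band 3: 4534 × 0.963 = 4366
Band 4: 2461 × 0.958 + 15093 × 0.44 = 2358 + 6641 = 8999
Giving 1659 / 919 / 4366 / 8999.

4366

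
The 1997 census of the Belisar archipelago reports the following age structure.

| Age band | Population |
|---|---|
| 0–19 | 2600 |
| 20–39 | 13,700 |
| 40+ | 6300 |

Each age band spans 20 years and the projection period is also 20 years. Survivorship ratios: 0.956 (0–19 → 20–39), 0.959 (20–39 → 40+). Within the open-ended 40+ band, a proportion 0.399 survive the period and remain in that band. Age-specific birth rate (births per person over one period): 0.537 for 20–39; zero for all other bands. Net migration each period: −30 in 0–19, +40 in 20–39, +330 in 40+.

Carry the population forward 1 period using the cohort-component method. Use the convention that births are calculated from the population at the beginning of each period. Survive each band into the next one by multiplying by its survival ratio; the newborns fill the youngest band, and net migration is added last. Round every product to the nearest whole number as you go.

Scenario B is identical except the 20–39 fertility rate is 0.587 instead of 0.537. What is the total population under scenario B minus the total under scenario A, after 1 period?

After projecting period 1:
Births: 13700 × 0.537 = 7357
20–39: 2600 × 0.956 = 2486
40+: 13700 × 0.959 + 6300 × 0.399 = 13138 + 2514 = 15652
Net migration: 0–19 − 30 → 7327; 20–39 + 40 → 2526; 40+ + 330 → 15982
→ [7327, 2526, 15982]
Scenario A total after 1 period: 25835
Scenario B projection —
After projecting period 1:
Births: 13700 × 0.587 = 8042
20–39: 2600 × 0.956 = 2486
40+: 13700 × 0.959 + 6300 × 0.399 = 13138 + 2514 = 15652
Net migration: 0–19 − 30 → 8012; 20–39 + 40 → 2526; 40+ + 330 → 15982
→ [8012, 2526, 15982]
Scenario B total after 1 period: 26520
Difference B − A = 26520 − 25835 = 685

685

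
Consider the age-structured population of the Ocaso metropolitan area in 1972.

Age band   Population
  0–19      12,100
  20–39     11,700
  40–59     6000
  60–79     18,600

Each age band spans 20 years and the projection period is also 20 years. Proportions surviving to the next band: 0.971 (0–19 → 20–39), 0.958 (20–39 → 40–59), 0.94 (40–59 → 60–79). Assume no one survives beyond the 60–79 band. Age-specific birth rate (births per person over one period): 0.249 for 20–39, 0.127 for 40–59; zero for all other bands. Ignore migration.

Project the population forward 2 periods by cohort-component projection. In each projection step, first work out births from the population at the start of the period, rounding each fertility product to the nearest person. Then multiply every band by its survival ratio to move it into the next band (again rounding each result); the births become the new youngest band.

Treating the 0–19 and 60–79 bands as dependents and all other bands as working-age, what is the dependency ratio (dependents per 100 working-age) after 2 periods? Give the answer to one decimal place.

100.4

Call the bands 1 to 4, youngest first.
— Period 1 —
Births: 11700 * 0.249 = 2913  |  6000 * 0.127 = 762 — total 3675
Band 2: 12100 * 0.971 = 11749
Band 3: 11700 * 0.958 = 11209
Band 4: 6000 * 0.94 = 5640
Giving 3675 / 11749 / 11209 / 5640.
— Period 2 —
Births: 11749 * 0.249 = 2926  |  11209 * 0.127 = 1424 — total 4350
Band 2: 3675 * 0.971 = 3568
Band 3: 11749 * 0.958 = 11256
Band 4: 11209 * 0.94 = 10536
Giving 4350 / 3568 / 11256 / 10536.
Dependents (band 0–19 + band 60–79) = 4350 + 10536 = 14886; working-age = 14824; ratio = 14886/14824 × 100 = 100.4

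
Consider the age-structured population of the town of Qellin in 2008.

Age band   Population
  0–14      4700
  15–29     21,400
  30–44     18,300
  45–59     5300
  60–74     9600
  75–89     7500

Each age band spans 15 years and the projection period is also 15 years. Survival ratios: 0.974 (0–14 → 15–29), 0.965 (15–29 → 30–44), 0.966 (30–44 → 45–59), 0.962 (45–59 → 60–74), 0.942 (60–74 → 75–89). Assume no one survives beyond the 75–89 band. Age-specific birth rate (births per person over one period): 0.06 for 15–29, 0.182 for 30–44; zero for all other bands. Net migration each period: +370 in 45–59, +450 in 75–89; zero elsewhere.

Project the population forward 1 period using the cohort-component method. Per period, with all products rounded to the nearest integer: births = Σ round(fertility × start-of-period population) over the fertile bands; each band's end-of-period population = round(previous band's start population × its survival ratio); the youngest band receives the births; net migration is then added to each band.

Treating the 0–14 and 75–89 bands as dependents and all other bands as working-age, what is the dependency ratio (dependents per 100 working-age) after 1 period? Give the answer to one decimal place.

Call the groups 1 to 6, youngest first.
After projecting period 1:
Births: 21400 × 0.06 = 1284 ; 18300 × 0.182 = 3331 ⇒ total 4615
Group 2: 4700 × 0.974 = 4578
Group 3: 21400 × 0.965 = 20651
Group 4: 18300 × 0.966 = 17678
Group 5: 5300 × 0.962 = 5099
Group 6: 9600 × 0.942 = 9043
Net migration: Group 4 + 370 → 18048; Group 6 + 450 → 9493
End of period: [4615, 4578, 20651, 18048, 5099, 9493]
Dependents (band 0–14 + band 75–89) = 4615 + 9493 = 14108; working-age = 48376; ratio = 14108/48376 × 100 = 29.2

29.2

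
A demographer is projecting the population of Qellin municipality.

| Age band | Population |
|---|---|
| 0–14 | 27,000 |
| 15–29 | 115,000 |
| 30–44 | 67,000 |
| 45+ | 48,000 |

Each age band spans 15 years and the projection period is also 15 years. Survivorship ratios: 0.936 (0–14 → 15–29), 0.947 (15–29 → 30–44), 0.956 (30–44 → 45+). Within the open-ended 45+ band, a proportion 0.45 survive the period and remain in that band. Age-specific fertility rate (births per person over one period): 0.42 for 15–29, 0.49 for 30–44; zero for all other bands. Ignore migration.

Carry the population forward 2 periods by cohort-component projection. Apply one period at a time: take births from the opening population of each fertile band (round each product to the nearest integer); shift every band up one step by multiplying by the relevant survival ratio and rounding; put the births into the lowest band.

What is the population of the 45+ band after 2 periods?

142656

Numbering the groups 1..4 from youngest to oldest:
After projecting period 1:
Births: 115000 * 0.42 = 48300  |  67000 * 0.49 = 32830 → 81130
Group 2: 27000 * 0.936 = 25272
Group 3: 115000 * 0.947 = 108905
Group 4: 67000 * 0.956 + 48000 * 0.45 = 64052 + 21600 = 85652
Giving 81130 / 25272 / 108905 / 85652.
After projecting period 2:
Births: 25272 * 0.42 = 10614  |  108905 * 0.49 = 53363 → 63977
Group 2: 81130 * 0.936 = 75938
Group 3: 25272 * 0.947 = 23933
Group 4: 108905 * 0.956 + 85652 * 0.45 = 104113 + 38543 = 142656
Giving 63977 / 75938 / 23933 / 142656.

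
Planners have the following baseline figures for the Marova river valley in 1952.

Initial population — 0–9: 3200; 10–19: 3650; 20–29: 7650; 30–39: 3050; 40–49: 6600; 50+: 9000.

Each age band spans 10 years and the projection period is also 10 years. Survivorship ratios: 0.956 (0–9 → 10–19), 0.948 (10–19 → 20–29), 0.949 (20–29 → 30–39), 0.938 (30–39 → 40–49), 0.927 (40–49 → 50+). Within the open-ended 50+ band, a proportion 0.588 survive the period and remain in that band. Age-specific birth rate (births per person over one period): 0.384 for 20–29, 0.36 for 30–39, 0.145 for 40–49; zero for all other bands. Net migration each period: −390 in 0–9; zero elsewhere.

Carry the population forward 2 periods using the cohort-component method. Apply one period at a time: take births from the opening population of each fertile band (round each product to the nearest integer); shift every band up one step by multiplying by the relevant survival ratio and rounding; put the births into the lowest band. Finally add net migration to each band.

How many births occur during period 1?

4993

(Bands numbered youngest = 1 to oldest = 6.)
[period 1]
Births: 7650 × 0.384 = 2938 ; 3050 × 0.36 = 1098 ; 6600 × 0.145 = 957 — total 4993
Band 2: 3200 × 0.956 = 3059
Band 3: 3650 × 0.948 = 3460
Band 4: 7650 × 0.949 = 7260
Band 5: 3050 × 0.938 = 2861
Band 6: 6600 × 0.927 + 9000 × 0.588 = 6118 + 5292 = 11410
Net migration: Band 1 − 390 → 4603
Population now: 0–9=4603, 10–19=3059, 20–29=3460, 30–39=7260, 40–49=2861, 50+=11410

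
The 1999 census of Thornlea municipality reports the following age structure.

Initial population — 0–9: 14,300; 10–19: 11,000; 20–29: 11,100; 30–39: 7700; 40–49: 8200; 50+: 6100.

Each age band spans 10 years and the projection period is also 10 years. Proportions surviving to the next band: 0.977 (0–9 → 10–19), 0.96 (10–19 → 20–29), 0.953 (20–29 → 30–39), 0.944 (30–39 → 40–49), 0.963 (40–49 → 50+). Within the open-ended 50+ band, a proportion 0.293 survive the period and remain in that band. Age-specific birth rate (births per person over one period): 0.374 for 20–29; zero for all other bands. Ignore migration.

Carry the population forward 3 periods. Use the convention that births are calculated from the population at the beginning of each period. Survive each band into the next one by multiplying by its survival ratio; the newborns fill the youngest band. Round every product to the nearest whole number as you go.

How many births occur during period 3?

— Period 1 —
Births: 11100 * 0.374 = 4151
10–19: 14300 * 0.977 = 13971
20–29: 11000 * 0.96 = 10560
30–39: 11100 * 0.953 = 10578
40–49: 7700 * 0.944 = 7269
50+: 8200 * 0.963 + 6100 * 0.293 = 7897 + 1787 = 9684
Giving 4151 / 13971 / 10560 / 10578 / 7269 / 9684.
— Period 2 —
Births: 10560 * 0.374 = 3949
10–19: 4151 * 0.977 = 4056
20–29: 13971 * 0.96 = 13412
30–39: 10560 * 0.953 = 10064
40–49: 10578 * 0.944 = 9986
50+: 7269 * 0.963 + 9684 * 0.293 = 7000 + 2837 = 9837
Giving 3949 / 4056 / 13412 / 10064 / 9986 / 9837.
— Period 3 —
Births: 13412 * 0.374 = 5016
10–19: 3949 * 0.977 = 3858
20–29: 4056 * 0.96 = 3894
30–39: 13412 * 0.953 = 12782
40–49: 10064 * 0.944 = 9500
50+: 9986 * 0.963 + 9837 * 0.293 = 9617 + 2882 = 12499
Giving 5016 / 3858 / 3894 / 12782 / 9500 / 12499.

5016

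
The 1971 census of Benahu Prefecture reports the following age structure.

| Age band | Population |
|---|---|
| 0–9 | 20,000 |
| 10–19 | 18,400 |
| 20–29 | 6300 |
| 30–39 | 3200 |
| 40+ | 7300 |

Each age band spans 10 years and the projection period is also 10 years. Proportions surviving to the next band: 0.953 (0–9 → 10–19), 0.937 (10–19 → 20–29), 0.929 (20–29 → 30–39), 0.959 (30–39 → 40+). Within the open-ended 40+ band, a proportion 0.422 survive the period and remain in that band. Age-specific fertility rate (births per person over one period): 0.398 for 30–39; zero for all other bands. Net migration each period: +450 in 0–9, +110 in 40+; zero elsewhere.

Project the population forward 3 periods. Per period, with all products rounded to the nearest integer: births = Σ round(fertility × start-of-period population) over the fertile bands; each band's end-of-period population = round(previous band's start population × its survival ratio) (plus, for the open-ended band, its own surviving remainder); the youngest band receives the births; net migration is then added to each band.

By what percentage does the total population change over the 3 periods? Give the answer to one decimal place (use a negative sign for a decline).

-15.6

[period 1]
Births: 3200 * 0.398 = 1274
10–19: 20000 * 0.953 = 19060
20–29: 18400 * 0.937 = 17241
30–39: 6300 * 0.929 = 5853
40+: 3200 * 0.959 + 7300 * 0.422 = 3069 + 3081 = 6150
Net migration: 0–9 + 450 → 1724; 40+ + 110 → 6260
Population now: 0–9=1724, 10–19=19060, 20–29=17241, 30–39=5853, 40+=6260
[period 2]
Births: 5853 * 0.398 = 2329
10–19: 1724 * 0.953 = 1643
20–29: 19060 * 0.937 = 17859
30–39: 17241 * 0.929 = 16017
40+: 5853 * 0.959 + 6260 * 0.422 = 5613 + 2642 = 8255
Net migration: 0–9 + 450 → 2779; 40+ + 110 → 8365
Population now: 0–9=2779, 10–19=1643, 20–29=17859, 30–39=16017, 40+=8365
[period 3]
Births: 16017 * 0.398 = 6375
10–19: 2779 * 0.953 = 2648
20–29: 1643 * 0.937 = 1539
30–39: 17859 * 0.929 = 16591
40+: 16017 * 0.959 + 8365 * 0.422 = 15360 + 3530 = 18890
Net migration: 0–9 + 450 → 6825; 40+ + 110 → 19000
Population now: 0–9=6825, 10–19=2648, 20–29=1539, 30–39=16591, 40+=19000
Total: 55200 → 46603; change = -8597; percentage change = -15.6%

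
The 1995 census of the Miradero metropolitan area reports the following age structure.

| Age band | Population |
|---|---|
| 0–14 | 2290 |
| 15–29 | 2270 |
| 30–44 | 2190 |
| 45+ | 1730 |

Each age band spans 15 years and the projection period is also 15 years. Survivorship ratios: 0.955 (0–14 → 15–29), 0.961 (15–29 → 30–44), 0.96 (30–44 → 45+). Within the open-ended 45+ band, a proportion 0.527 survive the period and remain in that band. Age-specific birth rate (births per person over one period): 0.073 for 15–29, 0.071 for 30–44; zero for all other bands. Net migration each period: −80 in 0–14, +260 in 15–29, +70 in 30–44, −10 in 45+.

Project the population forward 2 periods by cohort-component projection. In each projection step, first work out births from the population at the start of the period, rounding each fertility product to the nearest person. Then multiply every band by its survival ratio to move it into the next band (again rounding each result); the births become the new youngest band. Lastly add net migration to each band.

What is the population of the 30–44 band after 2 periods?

Period 1.
Births: 2270 × 0.073 = 166  |  2190 × 0.071 = 155 — total 321
15–29: 2290 × 0.955 = 2187
30–44: 2270 × 0.961 = 2181
45+: 2190 × 0.96 + 1730 × 0.527 = 2102 + 912 = 3014
Net migration: 0–14 − 80 → 241; 15–29 + 260 → 2447; 30–44 + 70 → 2251; 45+ − 10 → 3004
Giving 241 / 2447 / 2251 / 3004.
Period 2.
Births: 2447 × 0.073 = 179  |  2251 × 0.071 = 160 — total 339
15–29: 241 × 0.955 = 230
30–44: 2447 × 0.961 = 2352
45+: 2251 × 0.96 + 3004 × 0.527 = 2161 + 1583 = 3744
Net migration: 0–14 − 80 → 259; 15–29 + 260 → 490; 30–44 + 70 → 2422; 45+ − 10 → 3734
Giving 259 / 490 / 2422 / 3734.

2422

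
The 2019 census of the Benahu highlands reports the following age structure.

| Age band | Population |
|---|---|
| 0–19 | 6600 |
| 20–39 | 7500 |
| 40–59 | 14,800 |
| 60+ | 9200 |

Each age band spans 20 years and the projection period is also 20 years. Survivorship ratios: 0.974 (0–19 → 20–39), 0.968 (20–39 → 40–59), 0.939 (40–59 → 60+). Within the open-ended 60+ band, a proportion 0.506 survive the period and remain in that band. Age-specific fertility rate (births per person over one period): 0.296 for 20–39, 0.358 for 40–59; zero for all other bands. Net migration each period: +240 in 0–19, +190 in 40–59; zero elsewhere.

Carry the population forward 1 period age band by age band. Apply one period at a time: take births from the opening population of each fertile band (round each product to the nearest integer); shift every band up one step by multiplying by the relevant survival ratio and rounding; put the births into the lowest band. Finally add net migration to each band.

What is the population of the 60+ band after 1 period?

Period 1.
Births: 7500 * 0.296 = 2220 ; 14800 * 0.358 = 5298 — total 7518
20–39: 6600 * 0.974 = 6428
40–59: 7500 * 0.968 = 7260
60+: 14800 * 0.939 + 9200 * 0.506 = 13897 + 4655 = 18552
Net migration: 0–19 + 240 → 7758; 40–59 + 190 → 7450
Giving 7758 / 6428 / 7450 / 18552.

18552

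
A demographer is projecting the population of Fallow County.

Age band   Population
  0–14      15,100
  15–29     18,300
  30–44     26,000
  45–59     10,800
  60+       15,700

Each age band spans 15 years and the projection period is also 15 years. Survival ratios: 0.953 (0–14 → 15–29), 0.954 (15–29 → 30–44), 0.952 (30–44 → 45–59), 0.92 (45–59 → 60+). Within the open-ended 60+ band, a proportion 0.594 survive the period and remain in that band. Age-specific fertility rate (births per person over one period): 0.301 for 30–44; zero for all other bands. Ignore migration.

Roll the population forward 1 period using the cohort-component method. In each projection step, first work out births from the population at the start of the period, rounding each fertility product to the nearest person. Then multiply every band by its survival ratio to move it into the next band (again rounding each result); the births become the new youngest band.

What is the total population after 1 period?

Numbering the groups 1..5 from youngest to oldest:
Period 1.
Births: 26000 × 0.301 = 7826
Group 2: 15100 × 0.953 = 14390
Group 3: 18300 × 0.954 = 17458
Group 4: 26000 × 0.952 = 24752
Group 5: 10800 × 0.92 + 15700 × 0.594 = 9936 + 9326 = 19262
Population now: 0–14=7826, 15–29=14390, 30–44=17458, 45–59=24752, 60+=19262
Total after period 1: 7826 + 14390 + 17458 + 24752 + 19262 = 83688

83688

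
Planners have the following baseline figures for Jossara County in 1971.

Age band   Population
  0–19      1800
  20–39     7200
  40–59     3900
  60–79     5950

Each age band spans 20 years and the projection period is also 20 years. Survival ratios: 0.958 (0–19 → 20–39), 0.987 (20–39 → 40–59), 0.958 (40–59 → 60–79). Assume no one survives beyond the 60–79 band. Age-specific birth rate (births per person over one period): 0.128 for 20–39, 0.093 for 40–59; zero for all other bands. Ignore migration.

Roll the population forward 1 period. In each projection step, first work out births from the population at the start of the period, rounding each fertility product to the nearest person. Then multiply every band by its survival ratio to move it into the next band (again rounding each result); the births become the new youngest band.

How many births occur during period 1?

1285

Period 1:
Births: 7200 × 0.128 = 922, 3900 × 0.093 = 363 — total 1285
20–39: 1800 × 0.958 = 1724
40–59: 7200 × 0.987 = 7106
60–79: 3900 × 0.958 = 3736
Population now: 0–19=1285, 20–39=1724, 40–59=7106, 60–79=3736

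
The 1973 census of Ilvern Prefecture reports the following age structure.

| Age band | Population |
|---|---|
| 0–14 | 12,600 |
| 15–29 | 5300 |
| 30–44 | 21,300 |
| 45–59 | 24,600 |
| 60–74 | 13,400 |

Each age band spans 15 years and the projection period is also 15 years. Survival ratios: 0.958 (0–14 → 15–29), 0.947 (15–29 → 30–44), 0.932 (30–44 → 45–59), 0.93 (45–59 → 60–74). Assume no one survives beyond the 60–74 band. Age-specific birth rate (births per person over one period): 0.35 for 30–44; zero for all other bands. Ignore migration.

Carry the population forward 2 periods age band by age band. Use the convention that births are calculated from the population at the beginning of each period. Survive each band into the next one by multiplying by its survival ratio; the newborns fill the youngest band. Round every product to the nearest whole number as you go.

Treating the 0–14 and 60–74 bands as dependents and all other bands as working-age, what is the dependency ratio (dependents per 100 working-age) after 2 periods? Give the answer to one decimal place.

87.0

Period 1:
Births: 21300 * 0.35 = 7455
15–29: 12600 * 0.958 = 12071
30–44: 5300 * 0.947 = 5019
45–59: 21300 * 0.932 = 19852
60–74: 24600 * 0.93 = 22878
Population now: 0–14=7455, 15–29=12071, 30–44=5019, 45–59=19852, 60–74=22878
Period 2:
Births: 5019 * 0.35 = 1757
15–29: 7455 * 0.958 = 7142
30–44: 12071 * 0.947 = 11431
45–59: 5019 * 0.932 = 4678
60–74: 19852 * 0.93 = 18462
Population now: 0–14=1757, 15–29=7142, 30–44=11431, 45–59=4678, 60–74=18462
Dependents (band 0–14 + band 60–74) = 1757 + 18462 = 20219; working-age = 23251; ratio = 20219/23251 × 100 = 87.0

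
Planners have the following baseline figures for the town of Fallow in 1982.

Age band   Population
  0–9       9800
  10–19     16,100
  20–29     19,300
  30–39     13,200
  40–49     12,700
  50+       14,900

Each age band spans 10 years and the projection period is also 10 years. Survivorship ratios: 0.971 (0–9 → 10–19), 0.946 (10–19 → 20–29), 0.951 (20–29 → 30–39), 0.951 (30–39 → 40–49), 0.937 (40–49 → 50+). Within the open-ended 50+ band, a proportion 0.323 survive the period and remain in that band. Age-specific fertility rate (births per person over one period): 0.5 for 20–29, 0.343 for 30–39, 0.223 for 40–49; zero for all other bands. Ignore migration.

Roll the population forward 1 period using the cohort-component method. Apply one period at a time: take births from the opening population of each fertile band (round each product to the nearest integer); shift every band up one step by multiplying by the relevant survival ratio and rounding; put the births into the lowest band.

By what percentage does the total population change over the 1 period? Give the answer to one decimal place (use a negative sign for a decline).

Call the bands 1 to 6, youngest first.
Period 1.
Births: 19300 × 0.5 = 9650, 13200 × 0.343 = 4528, 12700 × 0.223 = 2832 → 17010
Band 2: 9800 × 0.971 = 9516
Band 3: 16100 × 0.946 = 15231
Band 4: 19300 × 0.951 = 18354
Band 5: 13200 × 0.951 = 12553
Band 6: 12700 × 0.937 + 14900 × 0.323 = 11900 + 4813 = 16713
Population now: 0–9=17010, 10–19=9516, 20–29=15231, 30–39=18354, 40–49=12553, 50+=16713
Total: 86000 → 89377; change = 3377; percentage change = 3.9%

3.9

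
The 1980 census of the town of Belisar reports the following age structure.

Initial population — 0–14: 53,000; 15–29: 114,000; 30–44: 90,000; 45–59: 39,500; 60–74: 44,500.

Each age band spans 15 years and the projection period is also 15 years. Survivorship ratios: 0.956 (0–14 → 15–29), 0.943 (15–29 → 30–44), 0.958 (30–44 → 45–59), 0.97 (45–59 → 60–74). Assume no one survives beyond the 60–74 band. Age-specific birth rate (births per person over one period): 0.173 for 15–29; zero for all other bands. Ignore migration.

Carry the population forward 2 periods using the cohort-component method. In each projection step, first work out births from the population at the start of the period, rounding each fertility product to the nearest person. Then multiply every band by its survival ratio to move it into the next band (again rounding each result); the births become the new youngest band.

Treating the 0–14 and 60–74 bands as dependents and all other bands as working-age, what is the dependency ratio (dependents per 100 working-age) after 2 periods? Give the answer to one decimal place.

[period 1]
Births: 114000 × 0.173 = 19722
15–29: 53000 × 0.956 = 50668
30–44: 114000 × 0.943 = 107502
45–59: 90000 × 0.958 = 86220
60–74: 39500 × 0.97 = 38315
Giving 19722 / 50668 / 107502 / 86220 / 38315.
[period 2]
Births: 50668 × 0.173 = 8766
15–29: 19722 × 0.956 = 18854
30–44: 50668 × 0.943 = 47780
45–59: 107502 × 0.958 = 102987
60–74: 86220 × 0.97 = 83633
Giving 8766 / 18854 / 47780 / 102987 / 83633.
Dependents (band 0–14 + band 60–74) = 8766 + 83633 = 92399; working-age = 169621; ratio = 92399/169621 × 100 = 54.5

54.5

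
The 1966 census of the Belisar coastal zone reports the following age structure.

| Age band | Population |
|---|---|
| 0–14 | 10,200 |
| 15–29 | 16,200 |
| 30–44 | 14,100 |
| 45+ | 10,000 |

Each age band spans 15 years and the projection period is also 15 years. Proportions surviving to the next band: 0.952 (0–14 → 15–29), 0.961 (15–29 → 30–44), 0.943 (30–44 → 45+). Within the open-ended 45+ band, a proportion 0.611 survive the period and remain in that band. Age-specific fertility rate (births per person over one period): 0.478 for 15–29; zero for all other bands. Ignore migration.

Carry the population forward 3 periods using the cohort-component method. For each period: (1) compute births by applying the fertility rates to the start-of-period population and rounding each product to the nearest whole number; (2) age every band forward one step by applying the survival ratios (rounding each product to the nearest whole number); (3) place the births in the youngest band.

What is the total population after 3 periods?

40040

Call the groups 1 to 4, youngest first.
Period 1.
Births: 16200 × 0.478 = 7744
Group 2: 10200 × 0.952 = 9710
Group 3: 16200 × 0.961 = 15568
Group 4: 14100 × 0.943 + 10000 × 0.611 = 13296 + 6110 = 19406
Giving 7744 / 9710 / 15568 / 19406.
Period 2.
Births: 9710 × 0.478 = 4641
Group 2: 7744 × 0.952 = 7372
Group 3: 9710 × 0.961 = 9331
Group 4: 15568 × 0.943 + 19406 × 0.611 = 14681 + 11857 = 26538
Giving 4641 / 7372 / 9331 / 26538.
Period 3.
Births: 7372 × 0.478 = 3524
Group 2: 4641 × 0.952 = 4418
Group 3: 7372 × 0.961 = 7084
Group 4: 9331 × 0.943 + 26538 × 0.611 = 8799 + 16215 = 25014
Giving 3524 / 4418 / 7084 / 25014.
Total after period 3: 3524 + 4418 + 7084 + 25014 = 40040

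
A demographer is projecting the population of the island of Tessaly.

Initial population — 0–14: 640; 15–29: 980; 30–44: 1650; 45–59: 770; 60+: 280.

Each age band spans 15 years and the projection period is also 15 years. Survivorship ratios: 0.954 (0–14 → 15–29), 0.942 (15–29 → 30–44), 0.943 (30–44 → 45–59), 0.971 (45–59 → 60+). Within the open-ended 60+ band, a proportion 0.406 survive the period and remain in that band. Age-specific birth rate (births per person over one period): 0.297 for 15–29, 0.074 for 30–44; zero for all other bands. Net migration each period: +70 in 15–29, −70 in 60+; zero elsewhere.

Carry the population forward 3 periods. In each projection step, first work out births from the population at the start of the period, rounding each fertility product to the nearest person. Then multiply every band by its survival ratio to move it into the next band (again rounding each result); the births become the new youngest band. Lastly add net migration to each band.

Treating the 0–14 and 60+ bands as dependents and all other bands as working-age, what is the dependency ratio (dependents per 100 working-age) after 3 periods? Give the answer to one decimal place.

122.4

— Period 1 —
Births: 980 × 0.297 = 291, 1650 × 0.074 = 122 ⇒ total 413
15–29: 640 × 0.954 = 611
30–44: 980 × 0.942 = 923
45–59: 1650 × 0.943 = 1556
60+: 770 × 0.971 + 280 × 0.406 = 748 + 114 = 862
Net migration: 15–29 + 70 → 681; 60+ − 70 → 792
→ [413, 681, 923, 1556, 792]
— Period 2 —
Births: 681 × 0.297 = 202, 923 × 0.074 = 68 ⇒ total 270
15–29: 413 × 0.954 = 394
30–44: 681 × 0.942 = 642
45–59: 923 × 0.943 = 870
60+: 1556 × 0.971 + 792 × 0.406 = 1511 + 322 = 1833
Net migration: 15–29 + 70 → 464; 60+ − 70 → 1763
→ [270, 464, 642, 870, 1763]
— Period 3 —
Births: 464 × 0.297 = 138, 642 × 0.074 = 48 ⇒ total 186
15–29: 270 × 0.954 = 258
30–44: 464 × 0.942 = 437
45–59: 642 × 0.943 = 605
60+: 870 × 0.971 + 1763 × 0.406 = 845 + 716 = 1561
Net migration: 15–29 + 70 → 328; 60+ − 70 → 1491
→ [186, 328, 437, 605, 1491]
Dependents (band 0–14 + band 60+) = 186 + 1491 = 1677; working-age = 1370; ratio = 1677/1370 × 100 = 122.4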